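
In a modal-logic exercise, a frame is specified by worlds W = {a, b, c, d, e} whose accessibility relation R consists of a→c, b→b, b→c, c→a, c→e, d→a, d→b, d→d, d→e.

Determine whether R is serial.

No

Serial: no — e has no R-successor.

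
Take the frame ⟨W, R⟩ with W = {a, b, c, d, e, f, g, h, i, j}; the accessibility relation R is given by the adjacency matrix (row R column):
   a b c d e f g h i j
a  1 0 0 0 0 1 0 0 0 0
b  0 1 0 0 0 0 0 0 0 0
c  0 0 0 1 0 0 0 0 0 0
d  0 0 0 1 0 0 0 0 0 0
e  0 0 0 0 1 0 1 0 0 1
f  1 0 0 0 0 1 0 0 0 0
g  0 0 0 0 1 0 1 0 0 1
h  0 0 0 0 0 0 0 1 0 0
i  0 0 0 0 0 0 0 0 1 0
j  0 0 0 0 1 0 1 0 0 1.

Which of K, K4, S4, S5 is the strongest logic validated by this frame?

K4

Transitive (axiom 4): yes — every two-step R-path is closed by a direct edge.
Reflexive (axiom T): no — c is not related to itself.
Euclidean (axiom 5): yes — any two successors of a common world are R-related.
So F validates K, K4; S4 would additionally require R to be reflexive. The strongest is K4.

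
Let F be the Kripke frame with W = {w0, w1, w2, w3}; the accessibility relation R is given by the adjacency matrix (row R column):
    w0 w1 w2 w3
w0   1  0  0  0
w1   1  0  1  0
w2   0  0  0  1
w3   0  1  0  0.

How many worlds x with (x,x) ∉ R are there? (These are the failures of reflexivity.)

3

Enumerating: w1, w2, w3.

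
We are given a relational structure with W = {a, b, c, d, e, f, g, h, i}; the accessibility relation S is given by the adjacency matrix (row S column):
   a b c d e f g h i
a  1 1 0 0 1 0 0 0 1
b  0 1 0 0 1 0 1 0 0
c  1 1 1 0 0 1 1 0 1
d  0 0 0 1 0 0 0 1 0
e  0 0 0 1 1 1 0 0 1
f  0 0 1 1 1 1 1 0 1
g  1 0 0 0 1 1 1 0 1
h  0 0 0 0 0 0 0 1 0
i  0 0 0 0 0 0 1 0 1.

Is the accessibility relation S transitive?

Transitive: no — a S b and b S g, but not a S g.

No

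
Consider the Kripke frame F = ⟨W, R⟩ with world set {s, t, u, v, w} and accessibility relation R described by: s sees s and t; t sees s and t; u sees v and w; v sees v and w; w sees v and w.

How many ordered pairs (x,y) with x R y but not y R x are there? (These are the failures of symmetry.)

Enumerating: (u,v), (u,w).

2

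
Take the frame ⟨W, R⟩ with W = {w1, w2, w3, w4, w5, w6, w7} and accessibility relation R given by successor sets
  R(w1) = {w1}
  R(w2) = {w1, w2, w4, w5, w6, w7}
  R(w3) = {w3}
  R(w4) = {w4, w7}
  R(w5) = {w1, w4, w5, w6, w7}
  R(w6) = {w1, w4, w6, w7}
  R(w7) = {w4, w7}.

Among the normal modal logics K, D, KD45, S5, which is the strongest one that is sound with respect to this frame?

D

Serial (axiom D): yes — every world has a successor (e.g. w1 R w1).
Euclidean (axiom 5): no — w2 R w1 and w2 R w4, but not w1 R w4.
Transitive (axiom 4): yes — every two-step R-path is closed by a direct edge.
Reflexive (axiom T): yes — every world is R-related to itself.
So F validates K, D; KD45 would additionally require R to be Euclidean. The strongest is D.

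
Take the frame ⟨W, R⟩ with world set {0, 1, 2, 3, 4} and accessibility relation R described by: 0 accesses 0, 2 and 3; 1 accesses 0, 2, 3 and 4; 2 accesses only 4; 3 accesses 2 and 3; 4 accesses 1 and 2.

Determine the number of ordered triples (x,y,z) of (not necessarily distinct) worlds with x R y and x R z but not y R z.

19

Enumerating: (0,2,0), (0,2,2), (0,2,3), (0,3,0), (1,0,4), (1,2,0), (1,2,2), (1,2,3), (1,3,0), (1,3,4), (1,4,0), (1,4,3), … and 7 more.
Total: 19.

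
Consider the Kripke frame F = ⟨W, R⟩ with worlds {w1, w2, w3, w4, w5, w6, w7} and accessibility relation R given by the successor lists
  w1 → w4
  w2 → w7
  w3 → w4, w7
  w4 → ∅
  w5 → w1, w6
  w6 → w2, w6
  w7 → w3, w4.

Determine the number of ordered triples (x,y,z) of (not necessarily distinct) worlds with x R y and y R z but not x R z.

Enumerating: (w2,w7,w3), (w2,w7,w4), (w3,w7,w3), (w5,w1,w4), (w5,w6,w2), (w6,w2,w7), (w7,w3,w7).

7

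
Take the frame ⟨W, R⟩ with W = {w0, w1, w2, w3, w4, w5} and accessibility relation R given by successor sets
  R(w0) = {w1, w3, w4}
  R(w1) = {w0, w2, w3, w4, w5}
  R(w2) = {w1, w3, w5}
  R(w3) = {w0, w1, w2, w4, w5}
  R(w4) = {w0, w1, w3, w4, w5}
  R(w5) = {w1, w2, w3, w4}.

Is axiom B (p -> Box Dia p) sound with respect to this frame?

By correspondence theory, B is valid on a frame iff R is symmetric.
Symmetric: yes — every pair in R has its reverse in R.

Yes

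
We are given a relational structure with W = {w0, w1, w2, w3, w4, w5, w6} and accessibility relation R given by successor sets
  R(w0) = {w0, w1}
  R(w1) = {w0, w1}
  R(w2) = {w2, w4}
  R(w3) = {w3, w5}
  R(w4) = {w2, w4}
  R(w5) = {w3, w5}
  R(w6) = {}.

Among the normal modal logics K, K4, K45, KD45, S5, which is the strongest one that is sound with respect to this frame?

Transitive (axiom 4): yes — every two-step R-path is closed by a direct edge.
Euclidean (axiom 5): yes — any two successors of a common world are R-related.
Serial (axiom D): no — w6 has no R-successor.
Reflexive (axiom T): no — w6 is not related to itself.
So F validates K, K4, K45; KD45 would additionally require R to be serial. The strongest is K45.

K45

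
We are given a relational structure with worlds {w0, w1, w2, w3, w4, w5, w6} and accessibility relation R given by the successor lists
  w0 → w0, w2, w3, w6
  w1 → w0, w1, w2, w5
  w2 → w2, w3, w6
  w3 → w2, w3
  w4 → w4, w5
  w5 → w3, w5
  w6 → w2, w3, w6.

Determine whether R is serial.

Yes

Serial: yes — every world has a successor (e.g. w0 R w0).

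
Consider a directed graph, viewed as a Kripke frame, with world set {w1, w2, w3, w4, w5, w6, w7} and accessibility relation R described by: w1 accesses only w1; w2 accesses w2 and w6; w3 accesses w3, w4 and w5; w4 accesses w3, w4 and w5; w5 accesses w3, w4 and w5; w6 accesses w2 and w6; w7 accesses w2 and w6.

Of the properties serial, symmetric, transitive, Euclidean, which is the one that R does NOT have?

symmetric

Serial: yes — every world has a successor (e.g. w1 R w1).
Symmetric: no — w7 R w2 but not w2 R w7.
Transitive: yes — every two-step R-path is closed by a direct edge.
Euclidean: yes — any two successors of a common world are R-related.
Only symmetric fails.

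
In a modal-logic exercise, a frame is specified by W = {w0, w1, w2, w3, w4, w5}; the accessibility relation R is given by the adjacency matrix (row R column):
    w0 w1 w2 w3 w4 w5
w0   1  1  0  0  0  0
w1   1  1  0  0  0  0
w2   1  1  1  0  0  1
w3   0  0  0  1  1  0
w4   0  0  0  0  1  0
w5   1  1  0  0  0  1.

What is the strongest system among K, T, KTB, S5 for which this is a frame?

Reflexive (axiom T): yes — every world is R-related to itself.
Symmetric (axiom B): no — w2 R w0 but not w0 R w2.
Euclidean (axiom 5): no — w2 R w0 and w2 R w5, but not w0 R w5.
So F validates K, T; KTB would additionally require R to be symmetric. The strongest is T.

T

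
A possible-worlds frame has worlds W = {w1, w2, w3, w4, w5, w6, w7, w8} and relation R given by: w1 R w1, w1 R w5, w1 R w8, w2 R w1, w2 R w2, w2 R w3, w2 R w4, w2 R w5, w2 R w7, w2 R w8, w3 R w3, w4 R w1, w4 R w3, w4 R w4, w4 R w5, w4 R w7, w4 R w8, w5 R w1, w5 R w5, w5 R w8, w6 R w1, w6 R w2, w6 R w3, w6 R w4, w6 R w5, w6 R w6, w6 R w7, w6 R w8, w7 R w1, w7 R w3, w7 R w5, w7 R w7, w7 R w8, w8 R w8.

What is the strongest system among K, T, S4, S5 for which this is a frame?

Reflexive (axiom T): yes — every world is R-related to itself.
Transitive (axiom 4): yes — every two-step R-path is closed by a direct edge.
Euclidean (axiom 5): no — w1 R w8 and w1 R w5, but not w8 R w5.
So F validates K, T, S4; S5 would additionally require R to be Euclidean. The strongest is S4.

S4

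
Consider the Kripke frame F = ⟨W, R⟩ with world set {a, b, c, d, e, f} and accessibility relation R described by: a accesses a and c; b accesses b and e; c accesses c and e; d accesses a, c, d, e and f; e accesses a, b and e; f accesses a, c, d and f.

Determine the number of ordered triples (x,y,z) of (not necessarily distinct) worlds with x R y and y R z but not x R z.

8

Enumerating: (a,c,e), (b,e,a), (c,e,a), (c,e,b), (d,e,b), (e,a,c), (f,c,e), (f,d,e).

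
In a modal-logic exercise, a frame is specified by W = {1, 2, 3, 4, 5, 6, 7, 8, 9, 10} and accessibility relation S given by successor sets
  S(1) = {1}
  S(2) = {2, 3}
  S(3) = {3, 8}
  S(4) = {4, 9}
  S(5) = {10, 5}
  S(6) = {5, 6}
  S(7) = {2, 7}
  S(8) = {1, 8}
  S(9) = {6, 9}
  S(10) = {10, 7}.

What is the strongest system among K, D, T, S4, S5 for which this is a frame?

T

Serial (axiom D): yes — every world has a successor (e.g. 1 S 1).
Reflexive (axiom T): yes — every world is S-related to itself.
Transitive (axiom 4): no — 10 S 7 and 7 S 2, but not 10 S 2.
Euclidean (axiom 5): no — 10 S 7 and 10 S 10, but not 7 S 10.
So F validates K, D, T; S4 would additionally require S to be transitive. The strongest is T.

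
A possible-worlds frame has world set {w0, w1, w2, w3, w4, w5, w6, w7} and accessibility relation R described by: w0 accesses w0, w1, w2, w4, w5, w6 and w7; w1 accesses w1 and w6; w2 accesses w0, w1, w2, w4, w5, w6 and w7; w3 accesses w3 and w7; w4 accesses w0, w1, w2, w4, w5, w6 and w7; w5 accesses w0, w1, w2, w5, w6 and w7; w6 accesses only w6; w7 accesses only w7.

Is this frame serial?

Serial: yes — every world has a successor (e.g. w0 R w0).

Yes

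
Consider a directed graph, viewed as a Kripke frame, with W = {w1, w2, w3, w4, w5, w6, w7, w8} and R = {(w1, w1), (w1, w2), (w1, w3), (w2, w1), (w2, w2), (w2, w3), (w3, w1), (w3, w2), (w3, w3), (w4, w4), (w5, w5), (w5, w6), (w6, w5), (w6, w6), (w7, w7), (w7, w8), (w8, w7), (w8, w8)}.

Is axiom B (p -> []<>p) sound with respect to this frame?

By correspondence theory, B is valid on a frame iff R is symmetric.
Symmetric: yes — every pair in R has its reverse in R.

Yes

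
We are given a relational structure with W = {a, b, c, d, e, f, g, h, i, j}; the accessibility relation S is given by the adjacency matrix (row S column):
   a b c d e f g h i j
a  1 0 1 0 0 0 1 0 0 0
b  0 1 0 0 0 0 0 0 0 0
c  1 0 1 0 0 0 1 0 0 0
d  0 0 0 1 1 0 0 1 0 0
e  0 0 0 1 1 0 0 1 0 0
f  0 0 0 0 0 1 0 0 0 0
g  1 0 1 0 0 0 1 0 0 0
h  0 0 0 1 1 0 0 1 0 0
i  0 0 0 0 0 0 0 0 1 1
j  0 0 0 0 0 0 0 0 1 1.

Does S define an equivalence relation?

Yes

Reflexive: yes — every world is S-related to itself.
Symmetric: yes — every pair in S has its reverse in S.
Transitive: yes — every two-step S-path is closed by a direct edge.
So S is an equivalence relation.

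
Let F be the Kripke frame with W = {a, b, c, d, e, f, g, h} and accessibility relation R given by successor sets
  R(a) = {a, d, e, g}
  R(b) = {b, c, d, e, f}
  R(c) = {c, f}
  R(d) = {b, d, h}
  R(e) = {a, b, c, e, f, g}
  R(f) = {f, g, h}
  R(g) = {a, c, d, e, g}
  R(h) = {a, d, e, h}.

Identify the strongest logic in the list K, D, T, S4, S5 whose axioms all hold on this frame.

Serial (axiom D): yes — every world has a successor (e.g. a R a).
Reflexive (axiom T): yes — every world is R-related to itself.
Transitive (axiom 4): no — a R d and d R b, but not a R b.
Euclidean (axiom 5): no — a R d and a R e, but not d R e.
So F validates K, D, T; S4 would additionally require R to be transitive. The strongest is T.

T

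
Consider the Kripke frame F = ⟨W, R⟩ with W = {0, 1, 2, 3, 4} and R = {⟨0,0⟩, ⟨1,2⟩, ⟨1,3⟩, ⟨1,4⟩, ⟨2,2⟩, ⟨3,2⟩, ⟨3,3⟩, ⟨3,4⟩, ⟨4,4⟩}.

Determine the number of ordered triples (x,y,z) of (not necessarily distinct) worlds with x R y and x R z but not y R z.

8

Enumerating: (1,2,3), (1,2,4), (1,4,2), (1,4,3), (3,2,3), (3,2,4), (3,4,2), (3,4,3).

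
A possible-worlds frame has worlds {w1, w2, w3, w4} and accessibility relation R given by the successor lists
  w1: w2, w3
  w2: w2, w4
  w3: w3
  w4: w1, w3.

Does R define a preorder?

Reflexive: no — w1 is not related to itself.
Transitive: no — w1 R w2 and w2 R w4, but not w1 R w4.
So R is not a preorder.

No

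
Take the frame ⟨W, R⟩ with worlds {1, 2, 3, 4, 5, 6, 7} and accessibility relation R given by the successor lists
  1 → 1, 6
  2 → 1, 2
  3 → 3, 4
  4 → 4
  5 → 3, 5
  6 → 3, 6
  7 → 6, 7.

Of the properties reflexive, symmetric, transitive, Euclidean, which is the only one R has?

Reflexive: yes — every world is R-related to itself.
Symmetric: no — 1 R 6 but not 6 R 1.
Transitive: no — 1 R 6 and 6 R 3, but not 1 R 3.
Euclidean: no — 1 R 6 and 1 R 1, but not 6 R 1.
Only reflexive holds.

reflexive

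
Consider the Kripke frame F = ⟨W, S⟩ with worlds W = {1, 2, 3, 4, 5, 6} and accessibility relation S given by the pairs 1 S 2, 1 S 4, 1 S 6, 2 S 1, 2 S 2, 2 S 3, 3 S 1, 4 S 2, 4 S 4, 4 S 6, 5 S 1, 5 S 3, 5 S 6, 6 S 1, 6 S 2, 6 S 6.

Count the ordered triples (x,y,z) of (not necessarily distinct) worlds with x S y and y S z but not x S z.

16

Enumerating: (1,2,1), (1,2,3), (1,6,1), (2,1,4), (2,1,6), (3,1,2), (3,1,4), (3,1,6), (4,2,1), (4,2,3), (4,6,1), (5,1,2), (5,1,4), (5,6,2), (6,1,4), (6,2,3).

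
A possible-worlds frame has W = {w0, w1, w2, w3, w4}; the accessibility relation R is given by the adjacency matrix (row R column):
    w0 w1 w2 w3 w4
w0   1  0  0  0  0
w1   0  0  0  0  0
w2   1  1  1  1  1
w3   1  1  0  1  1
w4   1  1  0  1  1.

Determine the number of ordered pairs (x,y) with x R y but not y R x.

8

Enumerating: (w2,w0), (w2,w1), (w2,w3), (w2,w4), (w3,w0), (w3,w1), (w4,w0), (w4,w1).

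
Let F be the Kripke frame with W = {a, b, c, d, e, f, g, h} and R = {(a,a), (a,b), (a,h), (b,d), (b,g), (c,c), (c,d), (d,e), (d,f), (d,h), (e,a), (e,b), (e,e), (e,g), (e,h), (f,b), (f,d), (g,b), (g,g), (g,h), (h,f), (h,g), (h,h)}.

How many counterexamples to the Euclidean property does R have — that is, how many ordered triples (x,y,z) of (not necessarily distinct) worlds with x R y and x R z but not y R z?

36

Enumerating: (a,b,a), (a,b,b), (a,b,h), (a,h,a), (a,h,b), (b,d,d), (b,d,g), (b,g,d), (c,d,c), (c,d,d), (d,e,f), (d,f,e), … and 24 more.
Total: 36.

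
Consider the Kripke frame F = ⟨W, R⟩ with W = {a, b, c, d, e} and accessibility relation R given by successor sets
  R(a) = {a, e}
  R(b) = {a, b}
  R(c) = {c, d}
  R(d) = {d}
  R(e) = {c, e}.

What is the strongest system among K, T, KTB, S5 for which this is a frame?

T

Reflexive (axiom T): yes — every world is R-related to itself.
Symmetric (axiom B): no — a R e but not e R a.
Euclidean (axiom 5): no — a R e and a R a, but not e R a.
So F validates K, T; KTB would additionally require R to be symmetric. The strongest is T.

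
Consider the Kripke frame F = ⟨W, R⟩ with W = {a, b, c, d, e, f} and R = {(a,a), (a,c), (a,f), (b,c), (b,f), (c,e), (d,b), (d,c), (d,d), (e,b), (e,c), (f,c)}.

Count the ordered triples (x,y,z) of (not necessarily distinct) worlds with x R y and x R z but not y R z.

18

Enumerating: (a,c,a), (a,c,c), (a,c,f), (a,f,a), (a,f,f), (b,c,c), (b,c,f), (b,f,f), (c,e,e), (d,b,b), (d,b,d), (d,c,b), (d,c,c), (d,c,d), (e,b,b), (e,c,b), (e,c,c), (f,c,c).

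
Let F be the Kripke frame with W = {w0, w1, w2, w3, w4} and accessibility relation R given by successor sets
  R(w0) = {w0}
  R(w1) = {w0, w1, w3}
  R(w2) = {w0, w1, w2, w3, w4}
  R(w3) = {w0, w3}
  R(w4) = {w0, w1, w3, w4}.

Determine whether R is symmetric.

No

Symmetric: no — w1 R w0 but not w0 R w1.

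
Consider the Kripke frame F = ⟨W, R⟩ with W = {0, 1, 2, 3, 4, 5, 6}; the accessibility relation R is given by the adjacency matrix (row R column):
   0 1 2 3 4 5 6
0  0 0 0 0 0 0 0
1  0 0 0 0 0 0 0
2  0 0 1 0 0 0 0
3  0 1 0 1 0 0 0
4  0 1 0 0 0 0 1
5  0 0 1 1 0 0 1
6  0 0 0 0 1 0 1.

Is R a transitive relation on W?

Transitive: no — 5 R 3 and 3 R 1, but not 5 R 1.

No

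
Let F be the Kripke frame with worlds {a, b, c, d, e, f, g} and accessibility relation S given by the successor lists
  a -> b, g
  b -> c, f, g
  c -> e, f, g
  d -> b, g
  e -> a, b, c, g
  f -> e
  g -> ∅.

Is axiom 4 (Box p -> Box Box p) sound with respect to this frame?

By correspondence theory, 4 is valid on a frame iff S is transitive.
Transitive: no — a S b and b S c, but not a S c.

No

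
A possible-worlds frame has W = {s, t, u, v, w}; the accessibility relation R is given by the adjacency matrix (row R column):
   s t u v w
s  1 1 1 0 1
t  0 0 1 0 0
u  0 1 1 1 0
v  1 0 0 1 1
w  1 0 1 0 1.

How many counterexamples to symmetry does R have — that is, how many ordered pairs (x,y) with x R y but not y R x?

6

Enumerating: (s,t), (s,u), (u,v), (v,s), (v,w), (w,u).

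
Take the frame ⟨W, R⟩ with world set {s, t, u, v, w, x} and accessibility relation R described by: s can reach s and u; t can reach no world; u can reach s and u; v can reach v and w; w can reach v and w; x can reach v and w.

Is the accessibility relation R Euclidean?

Euclidean: yes — any two successors of a common world are R-related.

Yes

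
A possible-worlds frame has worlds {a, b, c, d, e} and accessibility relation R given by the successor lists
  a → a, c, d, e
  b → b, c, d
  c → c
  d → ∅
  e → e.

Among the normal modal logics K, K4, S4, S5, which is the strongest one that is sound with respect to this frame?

K4

Transitive (axiom 4): yes — every two-step R-path is closed by a direct edge.
Reflexive (axiom T): no — d is not related to itself.
Euclidean (axiom 5): no — a R c and a R d, but not c R d.
So F validates K, K4; S4 would additionally require R to be reflexive. The strongest is K4.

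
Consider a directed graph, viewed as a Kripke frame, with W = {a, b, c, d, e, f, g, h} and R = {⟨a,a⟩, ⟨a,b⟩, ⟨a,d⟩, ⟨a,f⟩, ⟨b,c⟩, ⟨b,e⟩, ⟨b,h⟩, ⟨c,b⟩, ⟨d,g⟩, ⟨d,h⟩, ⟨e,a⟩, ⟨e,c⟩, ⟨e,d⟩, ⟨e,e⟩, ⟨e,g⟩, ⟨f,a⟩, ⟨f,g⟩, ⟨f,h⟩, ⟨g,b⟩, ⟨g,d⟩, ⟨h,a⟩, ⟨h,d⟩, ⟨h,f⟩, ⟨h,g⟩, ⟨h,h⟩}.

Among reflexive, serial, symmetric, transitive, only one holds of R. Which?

Reflexive: no — b is not related to itself.
Serial: yes — every world has a successor (e.g. a R a).
Symmetric: no — a R b but not b R a.
Transitive: no — a R b and b R c, but not a R c.
Only serial holds.

serial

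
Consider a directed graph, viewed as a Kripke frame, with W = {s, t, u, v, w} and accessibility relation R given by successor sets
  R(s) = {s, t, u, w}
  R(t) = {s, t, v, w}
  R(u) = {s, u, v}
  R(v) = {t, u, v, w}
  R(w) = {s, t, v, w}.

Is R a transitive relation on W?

Transitive: no — s R t and t R v, but not s R v.

No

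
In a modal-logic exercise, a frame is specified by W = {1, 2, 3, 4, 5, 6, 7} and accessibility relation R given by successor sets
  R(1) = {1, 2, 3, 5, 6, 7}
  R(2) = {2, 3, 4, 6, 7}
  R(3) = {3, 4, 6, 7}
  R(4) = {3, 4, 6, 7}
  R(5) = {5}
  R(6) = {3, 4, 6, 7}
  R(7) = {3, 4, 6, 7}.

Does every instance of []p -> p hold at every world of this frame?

Yes

Axiom T corresponds to the accessibility relation being reflexive.
Reflexive: yes — every world is R-related to itself.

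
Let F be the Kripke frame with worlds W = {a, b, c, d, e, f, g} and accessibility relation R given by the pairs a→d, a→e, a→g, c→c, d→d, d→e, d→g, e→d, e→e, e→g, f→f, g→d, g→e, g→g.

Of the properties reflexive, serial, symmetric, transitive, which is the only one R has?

transitive

Reflexive: no — a is not related to itself.
Serial: no — b has no R-successor.
Symmetric: no — a R d but not d R a.
Transitive: yes — every two-step R-path is closed by a direct edge.
Only transitive holds.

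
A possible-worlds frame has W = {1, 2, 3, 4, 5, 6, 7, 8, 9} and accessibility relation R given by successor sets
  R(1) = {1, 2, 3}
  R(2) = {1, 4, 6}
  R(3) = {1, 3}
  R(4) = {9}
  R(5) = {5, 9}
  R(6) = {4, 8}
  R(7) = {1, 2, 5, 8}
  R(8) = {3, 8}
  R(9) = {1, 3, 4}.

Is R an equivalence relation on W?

Reflexive: no — 2 is not related to itself.
Symmetric: no — 2 R 4 but not 4 R 2.
Transitive: no — 1 R 2 and 2 R 4, but not 1 R 4.
So R is not an equivalence relation.

No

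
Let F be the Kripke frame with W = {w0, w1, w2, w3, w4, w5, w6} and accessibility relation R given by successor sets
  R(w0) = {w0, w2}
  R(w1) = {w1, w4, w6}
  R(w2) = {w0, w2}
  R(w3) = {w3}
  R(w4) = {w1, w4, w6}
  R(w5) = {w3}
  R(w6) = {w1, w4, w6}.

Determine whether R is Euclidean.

Yes

Euclidean: yes — any two successors of a common world are R-related.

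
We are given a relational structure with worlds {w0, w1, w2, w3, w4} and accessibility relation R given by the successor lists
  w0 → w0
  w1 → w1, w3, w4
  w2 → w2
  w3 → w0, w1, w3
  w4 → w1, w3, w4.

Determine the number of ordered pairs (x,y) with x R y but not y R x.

2

Enumerating: (w3,w0), (w4,w3).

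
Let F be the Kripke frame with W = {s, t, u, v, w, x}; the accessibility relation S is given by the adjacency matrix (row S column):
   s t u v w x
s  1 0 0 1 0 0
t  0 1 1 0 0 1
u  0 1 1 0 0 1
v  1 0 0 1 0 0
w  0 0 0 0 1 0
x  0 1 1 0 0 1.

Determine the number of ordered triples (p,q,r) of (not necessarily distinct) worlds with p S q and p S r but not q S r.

0

S is Euclidean; there are no such tuples.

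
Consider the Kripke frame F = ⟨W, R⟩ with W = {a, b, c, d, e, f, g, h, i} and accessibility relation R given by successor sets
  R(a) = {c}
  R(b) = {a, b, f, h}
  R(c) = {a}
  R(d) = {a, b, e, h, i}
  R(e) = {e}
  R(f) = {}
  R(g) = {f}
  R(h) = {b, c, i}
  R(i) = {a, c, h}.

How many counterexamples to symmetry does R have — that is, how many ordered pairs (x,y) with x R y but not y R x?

Enumerating: (b,a), (b,f), (d,a), (d,b), (d,e), (d,h), (d,i), (g,f), (h,c), (i,a), (i,c).

11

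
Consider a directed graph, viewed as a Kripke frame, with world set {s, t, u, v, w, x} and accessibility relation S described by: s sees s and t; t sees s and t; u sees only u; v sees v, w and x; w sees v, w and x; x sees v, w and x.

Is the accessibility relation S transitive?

Transitive: yes — every two-step S-path is closed by a direct edge.

Yes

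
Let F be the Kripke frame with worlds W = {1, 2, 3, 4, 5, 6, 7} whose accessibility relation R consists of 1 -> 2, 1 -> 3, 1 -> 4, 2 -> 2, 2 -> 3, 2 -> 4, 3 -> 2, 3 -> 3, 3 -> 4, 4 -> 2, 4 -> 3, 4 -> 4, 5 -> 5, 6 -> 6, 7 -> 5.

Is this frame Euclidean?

Euclidean: yes — any two successors of a common world are R-related.

Yes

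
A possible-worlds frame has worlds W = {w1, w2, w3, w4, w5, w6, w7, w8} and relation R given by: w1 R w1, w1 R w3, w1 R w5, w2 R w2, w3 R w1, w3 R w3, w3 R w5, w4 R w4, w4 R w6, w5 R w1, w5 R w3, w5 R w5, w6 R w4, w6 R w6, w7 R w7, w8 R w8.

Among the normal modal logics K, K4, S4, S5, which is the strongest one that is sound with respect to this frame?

Transitive (axiom 4): yes — every two-step R-path is closed by a direct edge.
Reflexive (axiom T): yes — every world is R-related to itself.
Euclidean (axiom 5): yes — any two successors of a common world are R-related.
So F validates K, K4, S4, S5. The strongest is S5.

S5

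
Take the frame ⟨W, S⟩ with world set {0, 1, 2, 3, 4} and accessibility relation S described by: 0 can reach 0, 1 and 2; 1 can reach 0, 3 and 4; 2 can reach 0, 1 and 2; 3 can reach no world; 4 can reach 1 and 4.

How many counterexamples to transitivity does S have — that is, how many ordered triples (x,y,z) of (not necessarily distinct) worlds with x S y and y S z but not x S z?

9

Enumerating: (0,1,3), (0,1,4), (1,0,1), (1,0,2), (1,4,1), (2,1,3), (2,1,4), (4,1,0), (4,1,3).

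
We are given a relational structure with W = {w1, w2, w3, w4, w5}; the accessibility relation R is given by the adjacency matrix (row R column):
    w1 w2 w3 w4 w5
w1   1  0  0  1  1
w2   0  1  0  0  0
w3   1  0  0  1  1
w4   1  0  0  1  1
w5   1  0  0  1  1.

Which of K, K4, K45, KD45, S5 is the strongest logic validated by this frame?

Transitive (axiom 4): yes — every two-step R-path is closed by a direct edge.
Euclidean (axiom 5): yes — any two successors of a common world are R-related.
Serial (axiom D): yes — every world has a successor (e.g. w1 R w1).
Reflexive (axiom T): no — w3 is not related to itself.
So F validates K, K4, K45, KD45; S5 would additionally require R to be reflexive. The strongest is KD45.

KD45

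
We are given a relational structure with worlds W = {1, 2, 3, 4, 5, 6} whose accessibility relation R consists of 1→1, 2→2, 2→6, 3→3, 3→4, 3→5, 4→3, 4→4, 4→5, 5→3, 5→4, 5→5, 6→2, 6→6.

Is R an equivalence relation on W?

Reflexive: yes — every world is R-related to itself.
Symmetric: yes — every pair in R has its reverse in R.
Transitive: yes — every two-step R-path is closed by a direct edge.
So R is an equivalence relation.

Yes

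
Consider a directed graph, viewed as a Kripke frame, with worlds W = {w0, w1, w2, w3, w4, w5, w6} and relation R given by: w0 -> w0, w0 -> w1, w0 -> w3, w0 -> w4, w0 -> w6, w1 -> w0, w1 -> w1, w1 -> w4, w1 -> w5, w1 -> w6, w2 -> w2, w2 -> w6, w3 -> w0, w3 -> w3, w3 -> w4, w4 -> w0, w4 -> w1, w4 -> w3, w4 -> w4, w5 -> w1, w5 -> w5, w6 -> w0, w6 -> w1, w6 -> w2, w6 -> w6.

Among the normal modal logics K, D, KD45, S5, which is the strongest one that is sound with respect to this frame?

D

Serial (axiom D): yes — every world has a successor (e.g. w0 R w0).
Euclidean (axiom 5): no — w0 R w1 and w0 R w3, but not w1 R w3.
Transitive (axiom 4): no — w0 R w1 and w1 R w5, but not w0 R w5.
Reflexive (axiom T): yes — every world is R-related to itself.
So F validates K, D; KD45 would additionally require R to be Euclidean and transitive. The strongest is D.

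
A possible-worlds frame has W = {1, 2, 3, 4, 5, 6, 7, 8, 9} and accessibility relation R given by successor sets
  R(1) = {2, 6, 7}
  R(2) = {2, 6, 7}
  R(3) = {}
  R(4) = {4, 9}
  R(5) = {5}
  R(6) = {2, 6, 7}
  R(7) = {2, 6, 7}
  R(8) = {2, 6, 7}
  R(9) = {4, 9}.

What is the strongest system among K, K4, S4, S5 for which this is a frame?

Transitive (axiom 4): yes — every two-step R-path is closed by a direct edge.
Reflexive (axiom T): no — 1 is not related to itself.
Euclidean (axiom 5): yes — any two successors of a common world are R-related.
So F validates K, K4; S4 would additionally require R to be reflexive. The strongest is K4.

K4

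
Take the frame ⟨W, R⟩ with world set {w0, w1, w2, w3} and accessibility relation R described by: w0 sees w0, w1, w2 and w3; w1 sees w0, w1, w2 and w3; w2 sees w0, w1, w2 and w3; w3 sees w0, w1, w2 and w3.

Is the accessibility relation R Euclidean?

Yes

Euclidean: yes — any two successors of a common world are R-related.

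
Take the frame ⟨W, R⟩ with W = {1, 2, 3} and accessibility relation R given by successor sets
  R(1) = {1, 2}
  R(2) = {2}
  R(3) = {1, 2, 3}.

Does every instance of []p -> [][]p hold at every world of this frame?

The schema 4 characterises exactly the transitive frames.
Transitive: yes — every two-step R-path is closed by a direct edge.

Yes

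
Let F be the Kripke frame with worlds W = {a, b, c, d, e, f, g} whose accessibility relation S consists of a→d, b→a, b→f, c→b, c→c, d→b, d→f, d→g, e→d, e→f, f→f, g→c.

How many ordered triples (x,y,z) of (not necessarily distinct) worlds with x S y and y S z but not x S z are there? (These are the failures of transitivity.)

Enumerating: (a,d,b), (a,d,f), (a,d,g), (b,a,d), (c,b,a), (c,b,f), (d,b,a), (d,g,c), (e,d,b), (e,d,g), (g,c,b).

11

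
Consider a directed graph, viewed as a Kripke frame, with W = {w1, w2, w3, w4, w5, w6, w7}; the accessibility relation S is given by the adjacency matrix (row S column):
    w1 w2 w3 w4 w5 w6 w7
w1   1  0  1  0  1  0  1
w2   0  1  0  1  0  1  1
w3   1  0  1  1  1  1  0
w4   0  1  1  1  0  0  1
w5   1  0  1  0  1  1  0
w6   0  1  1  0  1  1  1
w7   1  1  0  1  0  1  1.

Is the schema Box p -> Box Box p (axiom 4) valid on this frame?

By correspondence theory, 4 is valid on a frame iff S is transitive.
Transitive: no — w1 S w3 and w3 S w4, but not w1 S w4.

No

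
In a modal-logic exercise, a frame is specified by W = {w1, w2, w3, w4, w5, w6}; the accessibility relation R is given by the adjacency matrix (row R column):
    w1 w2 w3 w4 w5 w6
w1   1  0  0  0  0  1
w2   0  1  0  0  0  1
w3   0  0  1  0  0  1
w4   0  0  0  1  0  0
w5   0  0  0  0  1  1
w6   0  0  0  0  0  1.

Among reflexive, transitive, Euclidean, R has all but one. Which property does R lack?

Euclidean

Reflexive: yes — every world is R-related to itself.
Transitive: yes — every two-step R-path is closed by a direct edge.
Euclidean: no — w1 R w6 and w1 R w1, but not w6 R w1.
Only Euclidean fails.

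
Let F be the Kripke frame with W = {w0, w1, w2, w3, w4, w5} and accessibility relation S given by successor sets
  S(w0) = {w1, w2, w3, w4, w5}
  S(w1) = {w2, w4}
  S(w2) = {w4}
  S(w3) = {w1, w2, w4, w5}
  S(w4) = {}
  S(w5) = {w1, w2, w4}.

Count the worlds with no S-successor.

1

Enumerating: w4.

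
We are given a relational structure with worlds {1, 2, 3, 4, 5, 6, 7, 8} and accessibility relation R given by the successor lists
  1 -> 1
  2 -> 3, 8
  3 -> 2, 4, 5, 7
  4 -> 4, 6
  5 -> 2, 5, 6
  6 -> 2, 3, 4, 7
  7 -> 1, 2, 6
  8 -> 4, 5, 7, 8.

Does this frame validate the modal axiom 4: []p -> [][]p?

The schema 4 characterises exactly the transitive frames.
Transitive: no — 2 R 3 and 3 R 4, but not 2 R 4.

No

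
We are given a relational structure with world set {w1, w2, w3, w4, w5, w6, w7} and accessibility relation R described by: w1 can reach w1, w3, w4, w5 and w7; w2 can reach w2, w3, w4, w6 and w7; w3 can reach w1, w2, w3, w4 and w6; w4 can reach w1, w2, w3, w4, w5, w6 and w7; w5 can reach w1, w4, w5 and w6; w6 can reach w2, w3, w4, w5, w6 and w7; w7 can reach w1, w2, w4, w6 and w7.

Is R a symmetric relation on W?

Yes

Symmetric: yes — every pair in R has its reverse in R.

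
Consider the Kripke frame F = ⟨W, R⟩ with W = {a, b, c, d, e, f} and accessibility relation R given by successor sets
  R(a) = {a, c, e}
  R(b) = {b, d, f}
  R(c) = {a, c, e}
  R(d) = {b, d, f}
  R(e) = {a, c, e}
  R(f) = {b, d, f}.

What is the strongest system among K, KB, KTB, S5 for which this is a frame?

Symmetric (axiom B): yes — every pair in R has its reverse in R.
Reflexive (axiom T): yes — every world is R-related to itself.
Euclidean (axiom 5): yes — any two successors of a common world are R-related.
So F validates K, KB, KTB, S5. The strongest is S5.

S5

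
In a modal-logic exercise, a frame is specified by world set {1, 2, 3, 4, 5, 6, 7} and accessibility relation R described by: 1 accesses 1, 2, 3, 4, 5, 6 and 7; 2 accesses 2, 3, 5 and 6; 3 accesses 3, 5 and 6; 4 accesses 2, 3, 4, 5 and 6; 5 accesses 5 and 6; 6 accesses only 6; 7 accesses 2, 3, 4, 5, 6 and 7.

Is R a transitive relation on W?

Yes

Transitive: yes — every two-step R-path is closed by a direct edge.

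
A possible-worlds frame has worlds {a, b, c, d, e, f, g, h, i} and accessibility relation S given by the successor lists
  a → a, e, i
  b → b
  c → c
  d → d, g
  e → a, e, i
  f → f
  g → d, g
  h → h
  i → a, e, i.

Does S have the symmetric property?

Yes

Symmetric: yes — every pair in S has its reverse in S.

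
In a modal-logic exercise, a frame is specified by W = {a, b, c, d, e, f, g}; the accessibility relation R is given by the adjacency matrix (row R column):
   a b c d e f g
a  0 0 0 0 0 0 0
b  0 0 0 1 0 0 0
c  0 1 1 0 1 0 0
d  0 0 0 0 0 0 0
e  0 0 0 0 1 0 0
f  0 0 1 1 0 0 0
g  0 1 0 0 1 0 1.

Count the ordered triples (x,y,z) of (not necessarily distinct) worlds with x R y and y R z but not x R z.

4

Enumerating: (c,b,d), (f,c,b), (f,c,e), (g,b,d).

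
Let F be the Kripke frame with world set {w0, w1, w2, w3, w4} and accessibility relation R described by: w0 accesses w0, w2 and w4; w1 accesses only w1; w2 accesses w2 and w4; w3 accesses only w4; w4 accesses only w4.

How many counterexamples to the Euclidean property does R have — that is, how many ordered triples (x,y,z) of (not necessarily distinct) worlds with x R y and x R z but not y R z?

4

Enumerating: (w0,w2,w0), (w0,w4,w0), (w0,w4,w2), (w2,w4,w2).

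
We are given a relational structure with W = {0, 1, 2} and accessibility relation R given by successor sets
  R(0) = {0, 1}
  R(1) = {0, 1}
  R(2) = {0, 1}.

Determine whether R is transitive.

Yes

Transitive: yes — every two-step R-path is closed by a direct edge.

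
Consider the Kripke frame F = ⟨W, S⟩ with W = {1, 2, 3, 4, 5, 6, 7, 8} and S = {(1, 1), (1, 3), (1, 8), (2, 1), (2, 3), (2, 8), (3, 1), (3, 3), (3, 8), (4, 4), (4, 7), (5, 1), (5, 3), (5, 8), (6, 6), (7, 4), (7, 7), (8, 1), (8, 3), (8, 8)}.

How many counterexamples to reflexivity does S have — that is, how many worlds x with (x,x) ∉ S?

Enumerating: 2, 5.

2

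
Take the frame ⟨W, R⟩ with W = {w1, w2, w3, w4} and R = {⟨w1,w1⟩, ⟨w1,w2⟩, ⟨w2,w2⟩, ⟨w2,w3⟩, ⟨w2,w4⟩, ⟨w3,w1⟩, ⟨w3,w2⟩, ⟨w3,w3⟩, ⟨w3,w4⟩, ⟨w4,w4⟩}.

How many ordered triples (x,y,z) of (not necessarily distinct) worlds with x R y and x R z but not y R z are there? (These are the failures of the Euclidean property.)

9

Enumerating: (w1,w2,w1), (w2,w4,w2), (w2,w4,w3), (w3,w1,w3), (w3,w1,w4), (w3,w2,w1), (w3,w4,w1), (w3,w4,w2), (w3,w4,w3).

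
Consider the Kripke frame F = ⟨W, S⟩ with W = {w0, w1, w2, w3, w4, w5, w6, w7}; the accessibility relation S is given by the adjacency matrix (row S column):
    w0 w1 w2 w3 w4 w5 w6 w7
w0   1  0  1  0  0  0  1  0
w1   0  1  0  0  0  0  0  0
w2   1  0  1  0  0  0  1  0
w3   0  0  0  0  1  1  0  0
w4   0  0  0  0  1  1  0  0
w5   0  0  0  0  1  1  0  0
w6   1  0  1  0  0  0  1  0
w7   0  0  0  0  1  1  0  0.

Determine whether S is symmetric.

No

Symmetric: no — w3 S w4 but not w4 S w3.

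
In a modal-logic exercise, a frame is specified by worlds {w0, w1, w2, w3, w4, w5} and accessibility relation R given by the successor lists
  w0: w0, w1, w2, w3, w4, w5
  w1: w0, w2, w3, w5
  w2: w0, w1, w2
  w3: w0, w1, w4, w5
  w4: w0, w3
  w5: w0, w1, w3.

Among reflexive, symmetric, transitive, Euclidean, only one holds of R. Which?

symmetric

Reflexive: no — w1 is not related to itself.
Symmetric: yes — every pair in R has its reverse in R.
Transitive: no — w1 R w0 and w0 R w4, but not w1 R w4.
Euclidean: no — w0 R w1 and w0 R w4, but not w1 R w4.
Only symmetric holds.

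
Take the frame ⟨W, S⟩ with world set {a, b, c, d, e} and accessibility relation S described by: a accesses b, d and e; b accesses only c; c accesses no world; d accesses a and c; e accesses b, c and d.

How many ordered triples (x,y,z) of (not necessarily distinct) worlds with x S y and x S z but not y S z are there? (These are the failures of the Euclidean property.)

19

Enumerating: (a,b,b), (a,b,d), (a,b,e), (a,d,b), (a,d,d), (a,d,e), (a,e,e), (b,c,c), (d,a,a), (d,a,c), (d,c,a), (d,c,c), … and 7 more.
Total: 19.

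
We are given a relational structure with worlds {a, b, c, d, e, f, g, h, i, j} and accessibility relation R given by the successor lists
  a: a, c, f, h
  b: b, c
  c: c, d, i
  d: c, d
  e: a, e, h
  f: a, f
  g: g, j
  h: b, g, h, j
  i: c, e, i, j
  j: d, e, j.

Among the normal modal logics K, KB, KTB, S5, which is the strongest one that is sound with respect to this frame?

Symmetric (axiom B): no — a R c but not c R a.
Reflexive (axiom T): yes — every world is R-related to itself.
Euclidean (axiom 5): no — a R c and a R f, but not c R f.
So F validates K; KB would additionally require R to be symmetric. The strongest is K.

K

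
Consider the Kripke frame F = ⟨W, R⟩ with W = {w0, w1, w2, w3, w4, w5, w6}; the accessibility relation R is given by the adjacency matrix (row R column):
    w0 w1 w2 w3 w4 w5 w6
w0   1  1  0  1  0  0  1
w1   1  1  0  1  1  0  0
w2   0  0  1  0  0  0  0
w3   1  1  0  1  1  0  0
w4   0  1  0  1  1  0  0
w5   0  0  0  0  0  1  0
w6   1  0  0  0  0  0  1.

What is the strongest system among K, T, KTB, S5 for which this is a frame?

Reflexive (axiom T): yes — every world is R-related to itself.
Symmetric (axiom B): yes — every pair in R has its reverse in R.
Euclidean (axiom 5): no — w0 R w1 and w0 R w6, but not w1 R w6.
So F validates K, T, KTB; S5 would additionally require R to be Euclidean. The strongest is KTB.

KTB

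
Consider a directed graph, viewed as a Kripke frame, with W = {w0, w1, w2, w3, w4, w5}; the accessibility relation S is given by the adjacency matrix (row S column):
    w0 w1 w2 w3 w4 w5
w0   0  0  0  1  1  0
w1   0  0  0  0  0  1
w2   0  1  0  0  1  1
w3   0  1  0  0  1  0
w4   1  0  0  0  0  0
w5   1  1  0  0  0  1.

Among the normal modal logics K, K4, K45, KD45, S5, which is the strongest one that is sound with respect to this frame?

Transitive (axiom 4): no — w0 S w3 and w3 S w1, but not w0 S w1.
Euclidean (axiom 5): no — w0 S w4 and w0 S w3, but not w4 S w3.
Serial (axiom D): yes — every world has a successor (e.g. w0 S w3).
Reflexive (axiom T): no — w0 is not related to itself.
So F validates K; K4 would additionally require S to be transitive. The strongest is K.

K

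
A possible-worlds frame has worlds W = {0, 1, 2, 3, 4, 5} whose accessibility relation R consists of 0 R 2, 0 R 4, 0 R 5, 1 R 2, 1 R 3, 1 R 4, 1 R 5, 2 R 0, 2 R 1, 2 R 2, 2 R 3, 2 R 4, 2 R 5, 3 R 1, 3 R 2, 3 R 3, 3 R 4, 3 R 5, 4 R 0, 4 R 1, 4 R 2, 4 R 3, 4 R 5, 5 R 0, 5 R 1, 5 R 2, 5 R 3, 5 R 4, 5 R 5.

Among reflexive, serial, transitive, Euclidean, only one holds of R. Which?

serial

Reflexive: no — 0 is not related to itself.
Serial: yes — every world has a successor (e.g. 0 R 2).
Transitive: no — 0 R 2 and 2 R 1, but not 0 R 1.
Euclidean: no — 2 R 0 and 2 R 1, but not 0 R 1.
Only serial holds.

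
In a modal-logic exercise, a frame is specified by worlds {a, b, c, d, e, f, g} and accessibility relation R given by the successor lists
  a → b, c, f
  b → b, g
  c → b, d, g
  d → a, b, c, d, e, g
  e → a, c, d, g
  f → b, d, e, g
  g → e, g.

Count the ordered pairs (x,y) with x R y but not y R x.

15

Enumerating: (a,b), (a,c), (a,f), (b,g), (c,b), (c,g), (d,a), (d,b), (d,g), (e,a), (e,c), (f,b), (f,d), (f,e), (f,g).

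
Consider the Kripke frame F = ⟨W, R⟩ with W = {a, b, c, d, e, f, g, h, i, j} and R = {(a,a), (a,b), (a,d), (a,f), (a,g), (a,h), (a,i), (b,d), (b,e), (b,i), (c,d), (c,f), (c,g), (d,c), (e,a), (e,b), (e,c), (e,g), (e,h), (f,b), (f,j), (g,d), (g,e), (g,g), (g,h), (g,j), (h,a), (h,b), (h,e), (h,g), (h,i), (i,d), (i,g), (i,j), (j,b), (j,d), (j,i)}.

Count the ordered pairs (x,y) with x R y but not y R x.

21

Enumerating: (a,b), (a,d), (a,f), (a,g), (a,i), (b,d), (b,i), (c,f), (c,g), (e,a), (e,c), (f,b), … and 9 more.
Total: 21.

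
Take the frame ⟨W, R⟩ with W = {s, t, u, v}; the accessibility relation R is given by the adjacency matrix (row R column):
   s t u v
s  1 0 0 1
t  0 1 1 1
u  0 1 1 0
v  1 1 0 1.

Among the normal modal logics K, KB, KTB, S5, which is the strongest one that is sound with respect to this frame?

KTB

Symmetric (axiom B): yes — every pair in R has its reverse in R.
Reflexive (axiom T): yes — every world is R-related to itself.
Euclidean (axiom 5): no — t R u and t R v, but not u R v.
So F validates K, KB, KTB; S5 would additionally require R to be Euclidean. The strongest is KTB.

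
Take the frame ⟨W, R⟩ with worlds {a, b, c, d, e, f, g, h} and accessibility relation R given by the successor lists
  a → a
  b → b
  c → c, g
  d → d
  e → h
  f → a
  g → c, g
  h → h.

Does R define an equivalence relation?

Reflexive: no — e is not related to itself.
Symmetric: no — e R h but not h R e.
Transitive: yes — every two-step R-path is closed by a direct edge.
So R is not an equivalence relation.

No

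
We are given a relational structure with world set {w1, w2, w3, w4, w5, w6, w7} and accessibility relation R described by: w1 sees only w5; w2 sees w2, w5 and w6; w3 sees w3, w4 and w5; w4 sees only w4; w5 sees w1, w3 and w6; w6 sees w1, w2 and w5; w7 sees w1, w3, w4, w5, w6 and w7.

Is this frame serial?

Serial: yes — every world has a successor (e.g. w1 R w5).

Yes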